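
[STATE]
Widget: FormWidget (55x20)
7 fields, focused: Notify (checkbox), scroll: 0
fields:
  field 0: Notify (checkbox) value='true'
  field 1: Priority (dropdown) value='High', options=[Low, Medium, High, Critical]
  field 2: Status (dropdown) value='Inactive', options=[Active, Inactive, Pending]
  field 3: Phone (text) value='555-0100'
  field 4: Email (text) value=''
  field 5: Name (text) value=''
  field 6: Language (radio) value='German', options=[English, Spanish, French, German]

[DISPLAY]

> Notify:     [x]                                      
  Priority:   [High                                  ▼]
  Status:     [Inactive                              ▼]
  Phone:      [555-0100                               ]
  Email:      [                                       ]
  Name:       [                                       ]
  Language:   ( ) English  ( ) Spanish  ( ) French  (●)
                                                       
                                                       
                                                       
                                                       
                                                       
                                                       
                                                       
                                                       
                                                       
                                                       
                                                       
                                                       
                                                       


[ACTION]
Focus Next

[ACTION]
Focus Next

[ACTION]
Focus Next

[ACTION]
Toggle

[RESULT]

  Notify:     [x]                                      
  Priority:   [High                                  ▼]
  Status:     [Inactive                              ▼]
> Phone:      [555-0100                               ]
  Email:      [                                       ]
  Name:       [                                       ]
  Language:   ( ) English  ( ) Spanish  ( ) French  (●)
                                                       
                                                       
                                                       
                                                       
                                                       
                                                       
                                                       
                                                       
                                                       
                                                       
                                                       
                                                       
                                                       


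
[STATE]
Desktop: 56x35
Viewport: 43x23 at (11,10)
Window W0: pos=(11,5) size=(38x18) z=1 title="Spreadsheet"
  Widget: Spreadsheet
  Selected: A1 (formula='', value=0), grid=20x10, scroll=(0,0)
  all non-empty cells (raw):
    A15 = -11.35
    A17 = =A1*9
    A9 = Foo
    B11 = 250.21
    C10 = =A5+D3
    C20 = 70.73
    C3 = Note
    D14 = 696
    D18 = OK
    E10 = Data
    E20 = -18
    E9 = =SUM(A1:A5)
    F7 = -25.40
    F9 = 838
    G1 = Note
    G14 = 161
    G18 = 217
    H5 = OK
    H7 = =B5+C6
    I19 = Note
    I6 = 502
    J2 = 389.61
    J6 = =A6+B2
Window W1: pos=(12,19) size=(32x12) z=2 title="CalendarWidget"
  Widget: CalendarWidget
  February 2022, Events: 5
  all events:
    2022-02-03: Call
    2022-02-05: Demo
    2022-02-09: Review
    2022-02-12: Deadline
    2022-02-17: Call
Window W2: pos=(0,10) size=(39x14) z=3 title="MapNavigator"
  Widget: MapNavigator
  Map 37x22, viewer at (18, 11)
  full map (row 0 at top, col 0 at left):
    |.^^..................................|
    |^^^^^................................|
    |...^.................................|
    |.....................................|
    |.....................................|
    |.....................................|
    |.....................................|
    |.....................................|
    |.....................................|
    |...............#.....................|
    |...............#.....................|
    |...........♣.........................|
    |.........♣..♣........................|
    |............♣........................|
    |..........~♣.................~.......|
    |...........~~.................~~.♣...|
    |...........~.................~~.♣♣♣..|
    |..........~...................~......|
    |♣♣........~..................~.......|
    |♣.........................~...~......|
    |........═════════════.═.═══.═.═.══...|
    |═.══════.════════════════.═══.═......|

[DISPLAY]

━━━━━━━━━━━━━━━━━━━━━━━━━━━┓---------┃     
tor                        ┃0       0┃     
───────────────────────────┨0       0┃     
...........................┃        0┃     
...........................┃0       0┃     
...........................┃0       0┃     
.....#.....................┃0       0┃     
.....#.....................┃0       0┃     
.♣......@..................┃0       0┃     
..♣........................┃━━━━┓   0┃     
..♣........................┃    ┃   0┃     
~♣.................~.......┃────┨   0┃     
.~~.................~~.♣...┃    ┃━━━━┛     
━━━━━━━━━━━━━━━━━━━━━━━━━━━┛    ┃          
 ┃    1  2  3*  4  5*  6        ┃          
 ┃ 7  8  9* 10 11 12* 13        ┃          
 ┃14 15 16 17* 18 19 20         ┃          
 ┃21 22 23 24 25 26 27          ┃          
 ┃28                            ┃          
 ┃                              ┃          
 ┗━━━━━━━━━━━━━━━━━━━━━━━━━━━━━━┛          
                                           
                                           


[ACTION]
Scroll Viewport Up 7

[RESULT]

                                           
                                           
┏━━━━━━━━━━━━━━━━━━━━━━━━━━━━━━━━━━━━┓     
┃ Spreadsheet                        ┃     
┠────────────────────────────────────┨     
┃A1:                                 ┃     
┃       A       B       C       D    ┃     
━━━━━━━━━━━━━━━━━━━━━━━━━━━┓---------┃     
tor                        ┃0       0┃     
───────────────────────────┨0       0┃     
...........................┃        0┃     
...........................┃0       0┃     
...........................┃0       0┃     
.....#.....................┃0       0┃     
.....#.....................┃0       0┃     
.♣......@..................┃0       0┃     
..♣........................┃━━━━┓   0┃     
..♣........................┃    ┃   0┃     
~♣.................~.......┃────┨   0┃     
.~~.................~~.♣...┃    ┃━━━━┛     
━━━━━━━━━━━━━━━━━━━━━━━━━━━┛    ┃          
 ┃    1  2  3*  4  5*  6        ┃          
 ┃ 7  8  9* 10 11 12* 13        ┃          


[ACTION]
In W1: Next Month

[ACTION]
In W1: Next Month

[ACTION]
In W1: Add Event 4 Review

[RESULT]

                                           
                                           
┏━━━━━━━━━━━━━━━━━━━━━━━━━━━━━━━━━━━━┓     
┃ Spreadsheet                        ┃     
┠────────────────────────────────────┨     
┃A1:                                 ┃     
┃       A       B       C       D    ┃     
━━━━━━━━━━━━━━━━━━━━━━━━━━━┓---------┃     
tor                        ┃0       0┃     
───────────────────────────┨0       0┃     
...........................┃        0┃     
...........................┃0       0┃     
...........................┃0       0┃     
.....#.....................┃0       0┃     
.....#.....................┃0       0┃     
.♣......@..................┃0       0┃     
..♣........................┃━━━━┓   0┃     
..♣........................┃    ┃   0┃     
~♣.................~.......┃────┨   0┃     
.~~.................~~.♣...┃    ┃━━━━┛     
━━━━━━━━━━━━━━━━━━━━━━━━━━━┛    ┃          
 ┃             1  2  3          ┃          
 ┃ 4*  5  6  7  8  9 10         ┃          


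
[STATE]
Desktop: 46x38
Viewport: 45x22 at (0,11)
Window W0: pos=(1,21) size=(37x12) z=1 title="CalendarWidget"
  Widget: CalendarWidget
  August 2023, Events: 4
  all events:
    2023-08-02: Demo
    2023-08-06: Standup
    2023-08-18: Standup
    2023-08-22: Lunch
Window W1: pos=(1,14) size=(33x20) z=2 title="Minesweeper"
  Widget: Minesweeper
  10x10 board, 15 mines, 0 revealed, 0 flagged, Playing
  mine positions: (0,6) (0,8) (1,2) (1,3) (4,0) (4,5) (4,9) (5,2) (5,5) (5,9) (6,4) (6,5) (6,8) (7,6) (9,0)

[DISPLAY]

                                             
                                             
                                             
 ┏━━━━━━━━━━━━━━━━━━━━━━━━━━━━━━━┓           
 ┃ Minesweeper                   ┃           
 ┠───────────────────────────────┨           
 ┃■■■■■■■■■■                     ┃           
 ┃■■■■■■■■■■                     ┃           
 ┃■■■■■■■■■■                     ┃           
 ┃■■■■■■■■■■                     ┃           
 ┃■■■■■■■■■■                     ┃━━━┓       
 ┃■■■■■■■■■■                     ┃   ┃       
 ┃■■■■■■■■■■                     ┃───┨       
 ┃■■■■■■■■■■                     ┃   ┃       
 ┃■■■■■■■■■■                     ┃   ┃       
 ┃■■■■■■■■■■                     ┃   ┃       
 ┃                               ┃   ┃       
 ┃                               ┃   ┃       
 ┃                               ┃   ┃       
 ┃                               ┃   ┃       
 ┃                               ┃   ┃       
 ┃                               ┃━━━┛       


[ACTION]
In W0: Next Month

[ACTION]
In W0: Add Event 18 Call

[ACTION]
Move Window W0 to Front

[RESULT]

                                             
                                             
                                             
 ┏━━━━━━━━━━━━━━━━━━━━━━━━━━━━━━━┓           
 ┃ Minesweeper                   ┃           
 ┠───────────────────────────────┨           
 ┃■■■■■■■■■■                     ┃           
 ┃■■■■■■■■■■                     ┃           
 ┃■■■■■■■■■■                     ┃           
 ┃■■■■■■■■■■                     ┃           
 ┏━━━━━━━━━━━━━━━━━━━━━━━━━━━━━━━━━━━┓       
 ┃ CalendarWidget                    ┃       
 ┠───────────────────────────────────┨       
 ┃           September 2023          ┃       
 ┃Mo Tu We Th Fr Sa Su               ┃       
 ┃             1  2  3               ┃       
 ┃ 4  5  6  7  8  9 10               ┃       
 ┃11 12 13 14 15 16 17               ┃       
 ┃18* 19 20 21 22 23 24              ┃       
 ┃25 26 27 28 29 30                  ┃       
 ┃                                   ┃       
 ┗━━━━━━━━━━━━━━━━━━━━━━━━━━━━━━━━━━━┛       


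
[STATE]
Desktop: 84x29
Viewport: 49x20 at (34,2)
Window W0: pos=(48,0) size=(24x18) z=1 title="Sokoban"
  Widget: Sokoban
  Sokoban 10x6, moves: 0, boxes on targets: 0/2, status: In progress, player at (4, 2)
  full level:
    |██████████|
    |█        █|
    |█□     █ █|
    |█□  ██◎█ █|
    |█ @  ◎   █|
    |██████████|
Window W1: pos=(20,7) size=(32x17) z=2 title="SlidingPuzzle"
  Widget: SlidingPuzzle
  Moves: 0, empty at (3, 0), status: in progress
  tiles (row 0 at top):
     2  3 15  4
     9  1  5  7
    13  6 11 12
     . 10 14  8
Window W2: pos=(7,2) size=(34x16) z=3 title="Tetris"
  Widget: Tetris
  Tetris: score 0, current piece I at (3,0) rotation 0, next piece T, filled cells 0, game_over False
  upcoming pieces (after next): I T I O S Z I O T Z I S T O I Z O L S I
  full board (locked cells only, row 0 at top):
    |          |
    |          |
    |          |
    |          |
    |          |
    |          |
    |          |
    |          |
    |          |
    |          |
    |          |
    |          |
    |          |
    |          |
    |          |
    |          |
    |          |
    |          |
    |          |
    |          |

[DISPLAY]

━━━━━━┓       ┠──────────────────────┨           
      ┃       ┃██████████            ┃           
──────┨       ┃█        █            ┃           
      ┃       ┃█□     █ █            ┃           
      ┃       ┃█□  ██◎█ █            ┃           
      ┃━━━━━━━━━━┓  ◎   █            ┃           
      ┃          ┃███████            ┃           
      ┃──────────┨es: 0  0/2         ┃           
      ┃┐         ┃                   ┃           
      ┃│         ┃                   ┃           
      ┃┤         ┃                   ┃           
      ┃│         ┃                   ┃           
      ┃┤         ┃                   ┃           
      ┃│         ┃                   ┃           
      ┃┤         ┃                   ┃           
━━━━━━┛│         ┃━━━━━━━━━━━━━━━━━━━┛           
──┴────┘         ┃                               
                 ┃                               
                 ┃                               
                 ┃                               


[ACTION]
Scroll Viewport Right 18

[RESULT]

━━━━━┓       ┠──────────────────────┨            
     ┃       ┃██████████            ┃            
─────┨       ┃█        █            ┃            
     ┃       ┃█□     █ █            ┃            
     ┃       ┃█□  ██◎█ █            ┃            
     ┃━━━━━━━━━━┓  ◎   █            ┃            
     ┃          ┃███████            ┃            
     ┃──────────┨es: 0  0/2         ┃            
     ┃┐         ┃                   ┃            
     ┃│         ┃                   ┃            
     ┃┤         ┃                   ┃            
     ┃│         ┃                   ┃            
     ┃┤         ┃                   ┃            
     ┃│         ┃                   ┃            
     ┃┤         ┃                   ┃            
━━━━━┛│         ┃━━━━━━━━━━━━━━━━━━━┛            
─┴────┘         ┃                                
                ┃                                
                ┃                                
                ┃                                


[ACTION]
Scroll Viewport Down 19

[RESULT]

     ┃──────────┨es: 0  0/2         ┃            
     ┃┐         ┃                   ┃            
     ┃│         ┃                   ┃            
     ┃┤         ┃                   ┃            
     ┃│         ┃                   ┃            
     ┃┤         ┃                   ┃            
     ┃│         ┃                   ┃            
     ┃┤         ┃                   ┃            
━━━━━┛│         ┃━━━━━━━━━━━━━━━━━━━┛            
─┴────┘         ┃                                
                ┃                                
                ┃                                
                ┃                                
                ┃                                
━━━━━━━━━━━━━━━━┛                                
                                                 
                                                 
                                                 
                                                 
                                                 


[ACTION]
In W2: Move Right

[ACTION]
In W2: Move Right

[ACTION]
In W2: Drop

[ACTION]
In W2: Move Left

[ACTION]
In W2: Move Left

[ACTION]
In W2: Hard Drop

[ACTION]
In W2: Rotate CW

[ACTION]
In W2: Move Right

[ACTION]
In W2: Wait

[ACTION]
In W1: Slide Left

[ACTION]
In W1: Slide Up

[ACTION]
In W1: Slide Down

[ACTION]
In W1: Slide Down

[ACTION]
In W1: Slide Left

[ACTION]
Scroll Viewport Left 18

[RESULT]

 │                     ┃──────────┨es: 0  0/2    
 │                     ┃┐         ┃              
 │Score:               ┃│         ┃              
 │0                    ┃┤         ┃              
 │                     ┃│         ┃              
 │                     ┃┤         ┃              
 │                     ┃│         ┃              
 │                     ┃┤         ┃              
━━━━━━━━━━━━━━━━━━━━━━━┛│         ┃━━━━━━━━━━━━━━
   ┃└────┴────┴────┴────┘         ┃              
   ┃Moves: 4                      ┃              
   ┃                              ┃              
   ┃                              ┃              
   ┃                              ┃              
   ┗━━━━━━━━━━━━━━━━━━━━━━━━━━━━━━┛              
                                                 
                                                 
                                                 
                                                 
                                                 


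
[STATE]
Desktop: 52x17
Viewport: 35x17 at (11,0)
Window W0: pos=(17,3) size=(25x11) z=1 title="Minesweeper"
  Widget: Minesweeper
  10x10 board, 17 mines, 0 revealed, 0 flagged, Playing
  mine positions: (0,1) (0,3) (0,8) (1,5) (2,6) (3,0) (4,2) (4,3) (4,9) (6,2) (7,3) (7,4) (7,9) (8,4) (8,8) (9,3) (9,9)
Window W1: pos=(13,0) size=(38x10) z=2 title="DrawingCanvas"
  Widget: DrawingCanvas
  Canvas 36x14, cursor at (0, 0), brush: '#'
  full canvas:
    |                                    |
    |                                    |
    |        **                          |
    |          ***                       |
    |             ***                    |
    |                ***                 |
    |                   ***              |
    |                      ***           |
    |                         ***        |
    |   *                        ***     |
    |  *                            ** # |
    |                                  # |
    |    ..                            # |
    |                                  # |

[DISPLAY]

  ┏━━━━━━━━━━━━━━━━━━━━━━━━━━━━━━━━
  ┃ DrawingCanvas                  
  ┠────────────────────────────────
  ┃+                               
  ┃                                
  ┃        **                      
  ┃          ***                   
  ┃             ***                
  ┃                ***             
  ┗━━━━━━━━━━━━━━━━━━━━━━━━━━━━━━━━
      ┃■■■■■■■■■■             ┃    
      ┃■■■■■■■■■■             ┃    
      ┃■■■■■■■■■■             ┃    
      ┗━━━━━━━━━━━━━━━━━━━━━━━┛    
                                   
                                   
                                   


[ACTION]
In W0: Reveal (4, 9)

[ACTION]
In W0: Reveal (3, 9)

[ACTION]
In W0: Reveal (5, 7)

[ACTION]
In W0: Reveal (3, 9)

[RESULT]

  ┏━━━━━━━━━━━━━━━━━━━━━━━━━━━━━━━━
  ┃ DrawingCanvas                  
  ┠────────────────────────────────
  ┃+                               
  ┃                                
  ┃        **                      
  ┃          ***                   
  ┃             ***                
  ┃                ***             
  ┗━━━━━━━━━━━━━━━━━━━━━━━━━━━━━━━━
      ┃■■✹✹■■■■■✹             ┃    
      ┃■■■■■■■■■■             ┃    
      ┃■■✹■■■■■■■             ┃    
      ┗━━━━━━━━━━━━━━━━━━━━━━━┛    
                                   
                                   
                                   


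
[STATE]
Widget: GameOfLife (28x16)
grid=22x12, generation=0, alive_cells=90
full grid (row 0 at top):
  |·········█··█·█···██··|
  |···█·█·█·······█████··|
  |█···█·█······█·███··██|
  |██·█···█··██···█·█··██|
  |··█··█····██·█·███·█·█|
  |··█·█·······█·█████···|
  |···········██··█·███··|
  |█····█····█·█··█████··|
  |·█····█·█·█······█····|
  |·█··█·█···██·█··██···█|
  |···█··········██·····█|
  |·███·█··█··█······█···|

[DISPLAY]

Gen: 0                      
·········█··█·█···██··      
···█·█·█·······█████··      
█···█·█······█·███··██      
██·█···█··██···█·█··██      
··█··█····██·█·███·█·█      
··█·█·······█·█████···      
···········██··█·███··      
█····█····█·█··█████··      
·█····█·█·█······█····      
·█··█·█···██·█··██···█      
···█··········██·····█      
·███·█··█··█······█···      
                            
                            
                            


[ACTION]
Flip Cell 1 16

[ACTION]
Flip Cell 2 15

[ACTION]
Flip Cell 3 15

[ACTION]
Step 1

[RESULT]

Gen: 1                      
·················█·█··      
····███······███······      
████████·············█      
███████···██··██···█··      
··█·█·····█··█·····█·█      
···█······█·········█·      
············█·········      
·········██·█··█···█··      
██····██··█·█··█······      
··█··█·█·███··████····      
·█·█·█····███·████····      
··███·················      
                            
                            
                            


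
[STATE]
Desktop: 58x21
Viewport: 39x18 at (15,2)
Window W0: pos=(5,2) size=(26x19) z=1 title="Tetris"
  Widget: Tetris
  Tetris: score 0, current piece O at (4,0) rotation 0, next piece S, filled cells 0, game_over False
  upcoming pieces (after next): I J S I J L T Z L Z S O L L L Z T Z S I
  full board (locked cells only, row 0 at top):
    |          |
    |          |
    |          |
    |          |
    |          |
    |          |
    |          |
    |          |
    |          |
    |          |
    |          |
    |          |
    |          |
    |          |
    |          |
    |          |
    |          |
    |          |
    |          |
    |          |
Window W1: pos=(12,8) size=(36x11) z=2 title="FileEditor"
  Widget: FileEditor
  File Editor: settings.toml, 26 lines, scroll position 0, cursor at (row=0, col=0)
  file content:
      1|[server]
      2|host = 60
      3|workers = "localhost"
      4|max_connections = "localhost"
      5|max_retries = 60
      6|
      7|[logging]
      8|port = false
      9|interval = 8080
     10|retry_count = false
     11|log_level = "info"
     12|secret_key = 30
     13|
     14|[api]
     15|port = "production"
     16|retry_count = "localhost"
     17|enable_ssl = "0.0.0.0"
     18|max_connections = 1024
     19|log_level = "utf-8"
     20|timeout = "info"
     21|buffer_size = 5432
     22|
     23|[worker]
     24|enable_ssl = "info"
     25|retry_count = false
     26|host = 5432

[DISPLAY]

━━━━━━━━━━━━━━━┓                       
               ┃                       
───────────────┨                       
 │Next:        ┃                       
 │ ░░          ┃                       
 │░░           ┃                       
━━━━━━━━━━━━━━━━━━━━━━━━━━━━━━━━┓      
ileEditor                       ┃      
────────────────────────────────┨      
erver]                         ▲┃      
st = 60                        █┃      
rkers = "localhost"            ░┃      
x_connections = "localhost"    ░┃      
x_retries = 60                 ░┃      
                               ░┃      
ogging]                        ▼┃      
━━━━━━━━━━━━━━━━━━━━━━━━━━━━━━━━┛      
 │             ┃                       


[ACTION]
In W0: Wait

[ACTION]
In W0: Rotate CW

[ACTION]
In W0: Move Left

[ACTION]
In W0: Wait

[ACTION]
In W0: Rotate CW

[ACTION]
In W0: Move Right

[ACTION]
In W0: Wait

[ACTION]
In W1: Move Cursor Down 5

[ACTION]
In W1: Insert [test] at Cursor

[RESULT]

━━━━━━━━━━━━━━━┓                       
               ┃                       
───────────────┨                       
 │Next:        ┃                       
 │ ░░          ┃                       
 │░░           ┃                       
━━━━━━━━━━━━━━━━━━━━━━━━━━━━━━━━┓      
ileEditor                       ┃      
────────────────────────────────┨      
erver]                         ▲┃      
st = 60                        █┃      
rkers = "localhost"            ░┃      
x_connections = "localhost"    ░┃      
x_retries = 60                 ░┃      
st█                            ░┃      
ogging]                        ▼┃      
━━━━━━━━━━━━━━━━━━━━━━━━━━━━━━━━┛      
 │             ┃                       


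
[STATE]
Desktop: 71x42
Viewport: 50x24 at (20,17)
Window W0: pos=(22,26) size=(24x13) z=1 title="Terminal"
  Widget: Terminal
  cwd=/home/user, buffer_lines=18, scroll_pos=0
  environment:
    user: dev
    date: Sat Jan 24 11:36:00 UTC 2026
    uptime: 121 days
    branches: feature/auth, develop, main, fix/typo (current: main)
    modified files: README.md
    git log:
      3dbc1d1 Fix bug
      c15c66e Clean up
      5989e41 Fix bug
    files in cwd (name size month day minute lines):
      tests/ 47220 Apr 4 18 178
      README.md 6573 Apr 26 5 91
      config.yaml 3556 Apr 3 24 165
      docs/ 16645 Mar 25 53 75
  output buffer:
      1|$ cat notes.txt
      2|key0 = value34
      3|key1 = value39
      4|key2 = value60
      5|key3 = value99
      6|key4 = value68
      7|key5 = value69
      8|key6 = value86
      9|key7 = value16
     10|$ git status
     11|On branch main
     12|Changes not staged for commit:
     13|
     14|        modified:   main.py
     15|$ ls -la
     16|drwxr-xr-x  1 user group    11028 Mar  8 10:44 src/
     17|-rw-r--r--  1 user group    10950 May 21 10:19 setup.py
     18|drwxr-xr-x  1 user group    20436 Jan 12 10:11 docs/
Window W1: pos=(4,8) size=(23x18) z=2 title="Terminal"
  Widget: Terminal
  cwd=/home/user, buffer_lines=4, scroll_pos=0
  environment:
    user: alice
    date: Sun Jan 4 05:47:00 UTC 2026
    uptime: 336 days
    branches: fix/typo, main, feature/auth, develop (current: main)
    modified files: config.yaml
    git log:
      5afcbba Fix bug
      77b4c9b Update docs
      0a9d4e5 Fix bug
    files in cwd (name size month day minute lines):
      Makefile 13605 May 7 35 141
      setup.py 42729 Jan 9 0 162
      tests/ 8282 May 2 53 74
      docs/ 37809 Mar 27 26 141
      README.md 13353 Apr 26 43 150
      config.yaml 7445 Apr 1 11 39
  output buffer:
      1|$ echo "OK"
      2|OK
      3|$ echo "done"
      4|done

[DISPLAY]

      ┃                                           
      ┃                                           
      ┃                                           
      ┃                                           
      ┃                                           
      ┃                                           
      ┃                                           
      ┃                                           
━━━━━━┛                                           
  ┏━━━━━━━━━━━━━━━━━━━━━━┓                        
  ┃ Terminal             ┃                        
  ┠──────────────────────┨                        
  ┃$ cat notes.txt       ┃                        
  ┃key0 = value34        ┃                        
  ┃key1 = value39        ┃                        
  ┃key2 = value60        ┃                        
  ┃key3 = value99        ┃                        
  ┃key4 = value68        ┃                        
  ┃key5 = value69        ┃                        
  ┃key6 = value86        ┃                        
  ┃key7 = value16        ┃                        
  ┗━━━━━━━━━━━━━━━━━━━━━━┛                        
                                                  
                                                  


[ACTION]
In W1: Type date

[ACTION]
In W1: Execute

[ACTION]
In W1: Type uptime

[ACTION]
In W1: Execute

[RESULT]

      ┃                                           
days  ┃                                           
      ┃                                           
      ┃                                           
      ┃                                           
      ┃                                           
      ┃                                           
      ┃                                           
━━━━━━┛                                           
  ┏━━━━━━━━━━━━━━━━━━━━━━┓                        
  ┃ Terminal             ┃                        
  ┠──────────────────────┨                        
  ┃$ cat notes.txt       ┃                        
  ┃key0 = value34        ┃                        
  ┃key1 = value39        ┃                        
  ┃key2 = value60        ┃                        
  ┃key3 = value99        ┃                        
  ┃key4 = value68        ┃                        
  ┃key5 = value69        ┃                        
  ┃key6 = value86        ┃                        
  ┃key7 = value16        ┃                        
  ┗━━━━━━━━━━━━━━━━━━━━━━┛                        
                                                  
                                                  


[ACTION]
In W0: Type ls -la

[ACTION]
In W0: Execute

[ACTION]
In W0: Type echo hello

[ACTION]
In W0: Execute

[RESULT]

      ┃                                           
days  ┃                                           
      ┃                                           
      ┃                                           
      ┃                                           
      ┃                                           
      ┃                                           
      ┃                                           
━━━━━━┛                                           
  ┏━━━━━━━━━━━━━━━━━━━━━━┓                        
  ┃ Terminal             ┃                        
  ┠──────────────────────┨                        
  ┃drwxr-xr-x  1 user gro┃                        
  ┃$ ls -la              ┃                        
  ┃drwxr-xr-x  1 dev grou┃                        
  ┃-rw-r--r--  1 dev grou┃                        
  ┃-rw-r--r--  1 dev grou┃                        
  ┃drwxr-xr-x  1 dev grou┃                        
  ┃$ echo hello          ┃                        
  ┃hello                 ┃                        
  ┃$ █                   ┃                        
  ┗━━━━━━━━━━━━━━━━━━━━━━┛                        
                                                  
                                                  


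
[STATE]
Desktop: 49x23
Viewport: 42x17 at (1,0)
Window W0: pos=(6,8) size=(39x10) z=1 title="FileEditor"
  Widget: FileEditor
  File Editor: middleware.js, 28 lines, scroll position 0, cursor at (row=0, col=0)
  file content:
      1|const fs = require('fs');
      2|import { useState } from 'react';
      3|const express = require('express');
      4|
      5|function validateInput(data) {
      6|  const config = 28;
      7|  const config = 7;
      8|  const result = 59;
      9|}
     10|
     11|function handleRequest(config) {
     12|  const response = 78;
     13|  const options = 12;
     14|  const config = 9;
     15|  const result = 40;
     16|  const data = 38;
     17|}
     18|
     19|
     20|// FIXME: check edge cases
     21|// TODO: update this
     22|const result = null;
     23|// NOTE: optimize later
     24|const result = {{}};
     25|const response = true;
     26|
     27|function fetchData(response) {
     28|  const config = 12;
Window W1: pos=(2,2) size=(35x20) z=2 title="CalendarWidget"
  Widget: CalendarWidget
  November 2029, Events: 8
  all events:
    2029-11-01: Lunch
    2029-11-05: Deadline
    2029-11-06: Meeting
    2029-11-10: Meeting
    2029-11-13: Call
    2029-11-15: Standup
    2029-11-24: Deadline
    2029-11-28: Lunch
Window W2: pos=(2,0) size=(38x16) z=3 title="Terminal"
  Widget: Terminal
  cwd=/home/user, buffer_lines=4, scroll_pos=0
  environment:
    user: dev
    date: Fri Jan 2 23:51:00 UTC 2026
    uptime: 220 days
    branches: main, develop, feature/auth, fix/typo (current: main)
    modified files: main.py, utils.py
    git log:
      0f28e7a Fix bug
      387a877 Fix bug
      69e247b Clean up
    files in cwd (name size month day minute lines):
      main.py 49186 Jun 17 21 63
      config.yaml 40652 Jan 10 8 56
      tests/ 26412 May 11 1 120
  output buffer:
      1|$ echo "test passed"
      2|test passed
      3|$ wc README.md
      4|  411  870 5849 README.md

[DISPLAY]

 ┏━━━━━━━━━━━━━━━━━━━━━━━━━━━━━━━━━━━━┓   
 ┃ Terminal                           ┃   
 ┠────────────────────────────────────┨   
 ┃$ echo "test passed"                ┃   
 ┃test passed                         ┃   
 ┃$ wc README.md                      ┃   
 ┃  411  870 5849 README.md           ┃   
 ┃$ █                                 ┃   
 ┃                                    ┃━━━
 ┃                                    ┃   
 ┃                                    ┃───
 ┃                                    ┃   
 ┃                                    ┃   
 ┃                                    ┃); 
 ┃                                    ┃   
 ┗━━━━━━━━━━━━━━━━━━━━━━━━━━━━━━━━━━━━┛   
 ┃                                 ┃      


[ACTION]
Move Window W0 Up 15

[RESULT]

 ┏━━━━━━━━━━━━━━━━━━━━━━━━━━━━━━━━━━━━┓━━━
 ┃ Terminal                           ┃   
 ┠────────────────────────────────────┨───
 ┃$ echo "test passed"                ┃   
 ┃test passed                         ┃   
 ┃$ wc README.md                      ┃); 
 ┃  411  870 5849 README.md           ┃   
 ┃$ █                                 ┃   
 ┃                                    ┃   
 ┃                                    ┃━━━
 ┃                                    ┃   
 ┃                                    ┃   
 ┃                                    ┃   
 ┃                                    ┃   
 ┃                                    ┃   
 ┗━━━━━━━━━━━━━━━━━━━━━━━━━━━━━━━━━━━━┛   
 ┃                                 ┃      


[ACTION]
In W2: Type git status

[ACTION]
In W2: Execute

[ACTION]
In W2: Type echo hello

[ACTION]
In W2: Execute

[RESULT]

 ┏━━━━━━━━━━━━━━━━━━━━━━━━━━━━━━━━━━━━┓━━━
 ┃ Terminal                           ┃   
 ┠────────────────────────────────────┨───
 ┃test passed                         ┃   
 ┃$ wc README.md                      ┃   
 ┃  411  870 5849 README.md           ┃); 
 ┃$ git status                        ┃   
 ┃On branch main                      ┃   
 ┃Changes not staged for commit:      ┃   
 ┃                                    ┃━━━
 ┃        modified:   main.py         ┃   
 ┃        modified:   utils.py        ┃   
 ┃$ echo hello                        ┃   
 ┃hello                               ┃   
 ┃$ █                                 ┃   
 ┗━━━━━━━━━━━━━━━━━━━━━━━━━━━━━━━━━━━━┛   
 ┃                                 ┃      
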